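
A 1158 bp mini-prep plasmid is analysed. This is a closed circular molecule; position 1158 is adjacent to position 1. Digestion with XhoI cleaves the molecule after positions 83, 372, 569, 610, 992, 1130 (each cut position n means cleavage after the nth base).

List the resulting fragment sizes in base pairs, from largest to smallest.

382, 289, 197, 138, 111, 41 bp

Circular molecule, 6 cuts → 6 fragments:
  372 − 83 = 289 bp
  569 − 372 = 197 bp
  610 − 569 = 41 bp
  992 − 610 = 382 bp
  1130 − 992 = 138 bp
  wrap: 1158 − 1130 + 83 = 111 bp
Sorted largest to smallest: 382, 289, 197, 138, 111, 41 bp.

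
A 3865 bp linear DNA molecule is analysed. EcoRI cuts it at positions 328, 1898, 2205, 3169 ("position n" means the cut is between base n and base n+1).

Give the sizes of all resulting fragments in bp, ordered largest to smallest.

Linear molecule, 4 cuts → 5 fragments:
  328 − 0 = 328 bp
  1898 − 328 = 1570 bp
  2205 − 1898 = 307 bp
  3169 − 2205 = 964 bp
  3865 − 3169 = 696 bp
Sorted largest to smallest: 1570, 964, 696, 328, 307 bp.

1570, 964, 696, 328, 307 bp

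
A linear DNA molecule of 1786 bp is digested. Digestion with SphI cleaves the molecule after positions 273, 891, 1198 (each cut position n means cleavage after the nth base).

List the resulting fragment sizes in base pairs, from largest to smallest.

Linear molecule, 3 cuts → 4 fragments:
  273 − 0 = 273 bp
  891 − 273 = 618 bp
  1198 − 891 = 307 bp
  1786 − 1198 = 588 bp
Sorted largest to smallest: 618, 588, 307, 273 bp.

618, 588, 307, 273 bp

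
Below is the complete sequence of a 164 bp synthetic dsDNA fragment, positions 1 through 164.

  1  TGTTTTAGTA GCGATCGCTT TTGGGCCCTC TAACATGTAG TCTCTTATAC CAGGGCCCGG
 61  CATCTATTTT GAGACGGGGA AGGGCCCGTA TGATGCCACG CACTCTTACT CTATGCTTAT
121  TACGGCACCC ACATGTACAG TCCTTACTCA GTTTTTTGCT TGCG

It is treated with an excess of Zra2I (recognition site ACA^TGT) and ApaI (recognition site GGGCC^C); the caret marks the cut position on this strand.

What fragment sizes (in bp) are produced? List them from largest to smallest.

47, 31, 29, 27, 22, 8 bp

Zra2I sites (ACATGT) start at positions 33, 131.
Zra2I cuts after base 3 of each site, so after positions 35, 133.
ApaI sites (GGGCCC) start at positions 23, 53, 82.
ApaI cuts after base 5 of each site (before the last base), so after positions 27, 57, 86.
Combined cut positions: 27, 35, 57, 86, 133.
Linear molecule, 5 cuts → 6 fragments:
  1–27 → 27 bp
  28–35 → 8 bp
  36–57 → 22 bp
  58–86 → 29 bp
  87–133 → 47 bp
  134–164 → 31 bp
Sorted largest to smallest: 47, 31, 29, 27, 22, 8 bp.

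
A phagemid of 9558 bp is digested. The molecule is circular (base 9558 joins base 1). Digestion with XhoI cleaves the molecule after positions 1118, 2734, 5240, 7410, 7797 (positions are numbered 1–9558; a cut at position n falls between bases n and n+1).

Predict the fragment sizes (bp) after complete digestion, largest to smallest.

Circular molecule, 5 cuts → 5 fragments:
  2734 − 1118 = 1616 bp
  5240 − 2734 = 2506 bp
  7410 − 5240 = 2170 bp
  7797 − 7410 = 387 bp
  wrap: 9558 − 7797 + 1118 = 2879 bp
Sorted largest to smallest: 2879, 2506, 2170, 1616, 387 bp.

2879, 2506, 2170, 1616, 387 bp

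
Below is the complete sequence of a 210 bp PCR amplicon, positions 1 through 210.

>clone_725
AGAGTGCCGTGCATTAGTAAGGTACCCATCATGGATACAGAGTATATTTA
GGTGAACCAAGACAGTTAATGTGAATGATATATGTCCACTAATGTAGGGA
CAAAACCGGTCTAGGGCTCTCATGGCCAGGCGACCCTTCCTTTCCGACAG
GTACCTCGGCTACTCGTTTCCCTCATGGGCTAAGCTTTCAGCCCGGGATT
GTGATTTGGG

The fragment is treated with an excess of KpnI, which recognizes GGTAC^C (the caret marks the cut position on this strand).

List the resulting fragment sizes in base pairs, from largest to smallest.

KpnI sites (GGTACC) start at positions 21, 150.
KpnI cuts after base 5 of each site (before the last base), so after positions 25, 154.
Linear molecule, 2 cuts → 3 fragments:
  1–25 → 25 bp
  26–154 → 129 bp
  155–210 → 56 bp
Sorted largest to smallest: 129, 56, 25 bp.

129, 56, 25 bp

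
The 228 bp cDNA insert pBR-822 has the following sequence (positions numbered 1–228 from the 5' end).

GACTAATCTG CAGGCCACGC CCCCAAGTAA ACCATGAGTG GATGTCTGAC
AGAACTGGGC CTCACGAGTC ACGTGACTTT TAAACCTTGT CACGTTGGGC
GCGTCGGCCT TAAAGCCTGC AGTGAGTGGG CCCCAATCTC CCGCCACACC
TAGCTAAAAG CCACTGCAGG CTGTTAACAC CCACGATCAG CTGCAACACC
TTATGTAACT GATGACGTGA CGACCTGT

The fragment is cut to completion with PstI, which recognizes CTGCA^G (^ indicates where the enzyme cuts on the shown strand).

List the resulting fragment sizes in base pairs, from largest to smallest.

PstI sites (CTGCAG) start at positions 8, 117, 164.
PstI cuts after base 5 of each site (before the last base), so after positions 12, 121, 168.
Linear molecule, 3 cuts → 4 fragments:
  1–12 → 12 bp
  13–121 → 109 bp
  122–168 → 47 bp
  169–228 → 60 bp
Sorted largest to smallest: 109, 60, 47, 12 bp.

109, 60, 47, 12 bp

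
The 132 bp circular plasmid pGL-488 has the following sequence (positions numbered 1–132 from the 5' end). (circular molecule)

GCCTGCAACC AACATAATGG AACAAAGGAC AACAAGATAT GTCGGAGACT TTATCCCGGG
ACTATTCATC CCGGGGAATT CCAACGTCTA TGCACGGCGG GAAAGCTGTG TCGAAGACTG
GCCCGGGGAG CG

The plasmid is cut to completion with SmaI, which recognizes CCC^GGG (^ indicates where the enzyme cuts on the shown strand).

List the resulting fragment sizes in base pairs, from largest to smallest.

65, 52, 15 bp

SmaI sites (CCCGGG) start at positions 55, 70, 122.
SmaI cuts after base 3 of each site, so after positions 57, 72, 124.
Circular molecule, 3 cuts → 3 fragments:
  58–72 → 15 bp
  73–124 → 52 bp
  125–132 then 1–57 → 8 + 57 = 65 bp
Sorted largest to smallest: 65, 52, 15 bp.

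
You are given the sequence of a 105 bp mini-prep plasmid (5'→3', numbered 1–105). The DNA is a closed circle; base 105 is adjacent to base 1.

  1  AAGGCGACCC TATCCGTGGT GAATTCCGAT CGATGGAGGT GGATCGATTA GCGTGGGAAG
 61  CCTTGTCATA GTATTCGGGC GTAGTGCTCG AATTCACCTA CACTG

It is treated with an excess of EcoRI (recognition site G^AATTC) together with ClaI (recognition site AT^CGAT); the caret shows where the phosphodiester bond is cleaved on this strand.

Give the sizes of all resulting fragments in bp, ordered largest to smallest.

46, 36, 14, 9 bp

EcoRI sites (GAATTC) start at positions 21, 90.
EcoRI cuts after the first base of each site, so after positions 21, 90.
ClaI sites (ATCGAT) start at positions 29, 43.
ClaI cuts after base 2 of each site, so after positions 30, 44.
Combined cut positions: 21, 30, 44, 90.
Circular molecule, 4 cuts → 4 fragments:
  22–30 → 9 bp
  31–44 → 14 bp
  45–90 → 46 bp
  91–105 then 1–21 → 15 + 21 = 36 bp
Sorted largest to smallest: 46, 36, 14, 9 bp.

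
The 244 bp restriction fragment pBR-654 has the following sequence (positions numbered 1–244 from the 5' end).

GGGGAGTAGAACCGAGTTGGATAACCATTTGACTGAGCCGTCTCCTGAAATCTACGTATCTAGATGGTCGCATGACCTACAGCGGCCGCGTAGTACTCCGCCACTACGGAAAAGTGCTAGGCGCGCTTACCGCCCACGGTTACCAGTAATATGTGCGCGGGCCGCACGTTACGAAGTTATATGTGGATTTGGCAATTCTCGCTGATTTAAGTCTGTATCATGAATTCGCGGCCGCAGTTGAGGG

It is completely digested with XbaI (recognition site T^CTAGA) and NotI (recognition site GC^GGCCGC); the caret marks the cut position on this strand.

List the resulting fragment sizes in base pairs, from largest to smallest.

146, 59, 24, 15 bp

The XbaI site (TCTAGA) starts at position 59.
XbaI cuts after the first base of each site, so after position 59.
NotI sites (GCGGCCGC) start at positions 82, 228.
NotI cuts after base 2 of each site, so after positions 83, 229.
Combined cut positions: 59, 83, 229.
Linear molecule, 3 cuts → 4 fragments:
  1–59 → 59 bp
  60–83 → 24 bp
  84–229 → 146 bp
  230–244 → 15 bp
Sorted largest to smallest: 146, 59, 24, 15 bp.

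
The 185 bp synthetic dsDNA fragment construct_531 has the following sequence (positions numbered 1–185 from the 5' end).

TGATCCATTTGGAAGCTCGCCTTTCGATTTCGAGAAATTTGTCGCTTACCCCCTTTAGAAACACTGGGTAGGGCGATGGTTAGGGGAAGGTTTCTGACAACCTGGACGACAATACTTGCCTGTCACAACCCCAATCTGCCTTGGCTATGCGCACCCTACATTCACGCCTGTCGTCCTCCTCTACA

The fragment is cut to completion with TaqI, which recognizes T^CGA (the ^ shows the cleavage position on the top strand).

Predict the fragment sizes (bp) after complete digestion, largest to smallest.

TaqI sites (TCGA) start at positions 24, 30.
TaqI cuts after the first base of each site, so after positions 24, 30.
Linear molecule, 2 cuts → 3 fragments:
  1–24 → 24 bp
  25–30 → 6 bp
  31–185 → 155 bp
Sorted largest to smallest: 155, 24, 6 bp.

155, 24, 6 bp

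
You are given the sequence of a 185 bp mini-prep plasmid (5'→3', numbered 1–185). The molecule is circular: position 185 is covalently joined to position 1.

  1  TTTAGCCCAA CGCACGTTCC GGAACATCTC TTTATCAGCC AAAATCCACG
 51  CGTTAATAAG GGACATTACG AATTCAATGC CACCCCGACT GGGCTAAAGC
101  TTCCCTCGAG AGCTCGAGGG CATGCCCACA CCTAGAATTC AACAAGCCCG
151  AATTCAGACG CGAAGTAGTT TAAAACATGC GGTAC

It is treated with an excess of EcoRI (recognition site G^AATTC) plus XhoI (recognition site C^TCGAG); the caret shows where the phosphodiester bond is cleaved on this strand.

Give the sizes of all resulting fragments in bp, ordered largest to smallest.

105, 35, 22, 15, 8 bp

EcoRI sites (GAATTC) start at positions 70, 135, 150.
EcoRI cuts after the first base of each site, so after positions 70, 135, 150.
XhoI sites (CTCGAG) start at positions 105, 113.
XhoI cuts after the first base of each site, so after positions 105, 113.
Combined cut positions: 70, 105, 113, 135, 150.
Circular molecule, 5 cuts → 5 fragments:
  71–105 → 35 bp
  106–113 → 8 bp
  114–135 → 22 bp
  136–150 → 15 bp
  151–185 then 1–70 → 35 + 70 = 105 bp
Sorted largest to smallest: 105, 35, 22, 15, 8 bp.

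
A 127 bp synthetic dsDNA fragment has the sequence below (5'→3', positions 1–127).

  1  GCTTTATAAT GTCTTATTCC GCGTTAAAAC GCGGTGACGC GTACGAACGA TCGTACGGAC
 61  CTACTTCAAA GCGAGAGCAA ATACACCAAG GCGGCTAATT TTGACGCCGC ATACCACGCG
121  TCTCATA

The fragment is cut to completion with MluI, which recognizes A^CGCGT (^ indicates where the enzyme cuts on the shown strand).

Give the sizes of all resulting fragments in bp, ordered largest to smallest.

MluI sites (ACGCGT) start at positions 37, 116.
MluI cuts after the first base of each site, so after positions 37, 116.
Linear molecule, 2 cuts → 3 fragments:
  1–37 → 37 bp
  38–116 → 79 bp
  117–127 → 11 bp
Sorted largest to smallest: 79, 37, 11 bp.

79, 37, 11 bp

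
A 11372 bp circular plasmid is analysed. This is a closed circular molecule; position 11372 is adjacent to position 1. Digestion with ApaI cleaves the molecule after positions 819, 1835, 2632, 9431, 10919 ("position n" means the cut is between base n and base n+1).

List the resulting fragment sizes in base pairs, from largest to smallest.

Circular molecule, 5 cuts → 5 fragments:
  1835 − 819 = 1016 bp
  2632 − 1835 = 797 bp
  9431 − 2632 = 6799 bp
  10919 − 9431 = 1488 bp
  wrap: 11372 − 10919 + 819 = 1272 bp
Sorted largest to smallest: 6799, 1488, 1272, 1016, 797 bp.

6799, 1488, 1272, 1016, 797 bp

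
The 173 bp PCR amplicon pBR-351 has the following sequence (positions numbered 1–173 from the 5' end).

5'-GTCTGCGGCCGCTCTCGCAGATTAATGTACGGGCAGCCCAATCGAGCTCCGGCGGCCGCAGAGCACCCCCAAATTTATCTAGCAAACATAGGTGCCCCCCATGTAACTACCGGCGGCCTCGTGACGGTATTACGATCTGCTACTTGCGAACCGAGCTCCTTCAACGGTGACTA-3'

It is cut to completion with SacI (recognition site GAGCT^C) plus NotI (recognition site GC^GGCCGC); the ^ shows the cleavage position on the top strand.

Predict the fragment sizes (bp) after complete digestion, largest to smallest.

104, 42, 16, 6, 5 bp

SacI sites (GAGCTC) start at positions 44, 153.
SacI cuts after base 5 of each site (before the last base), so after positions 48, 157.
NotI sites (GCGGCCGC) start at positions 5, 52.
NotI cuts after base 2 of each site, so after positions 6, 53.
Combined cut positions: 6, 48, 53, 157.
Linear molecule, 4 cuts → 5 fragments:
  1–6 → 6 bp
  7–48 → 42 bp
  49–53 → 5 bp
  54–157 → 104 bp
  158–173 → 16 bp
Sorted largest to smallest: 104, 42, 16, 6, 5 bp.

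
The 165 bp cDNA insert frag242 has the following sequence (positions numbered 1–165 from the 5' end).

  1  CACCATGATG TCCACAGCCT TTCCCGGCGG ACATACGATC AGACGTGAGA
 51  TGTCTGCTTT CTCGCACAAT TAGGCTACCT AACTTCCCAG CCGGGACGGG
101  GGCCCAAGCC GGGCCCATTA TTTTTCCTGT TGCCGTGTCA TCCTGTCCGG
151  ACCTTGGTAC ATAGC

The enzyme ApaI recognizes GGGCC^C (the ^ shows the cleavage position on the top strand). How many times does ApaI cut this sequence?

2

GGGCCC occurs starting at positions 100, 111.
ApaI cuts at 2 sites.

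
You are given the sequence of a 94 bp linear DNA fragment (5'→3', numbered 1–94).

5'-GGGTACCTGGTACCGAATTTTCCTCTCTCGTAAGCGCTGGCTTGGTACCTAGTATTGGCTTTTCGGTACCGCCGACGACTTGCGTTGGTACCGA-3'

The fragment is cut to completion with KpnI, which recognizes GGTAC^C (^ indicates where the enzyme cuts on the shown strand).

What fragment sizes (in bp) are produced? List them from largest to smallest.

KpnI sites (GGTACC) start at positions 2, 9, 44, 65, 87.
KpnI cuts after base 5 of each site (before the last base), so after positions 6, 13, 48, 69, 91.
Linear molecule, 5 cuts → 6 fragments:
  1–6 → 6 bp
  7–13 → 7 bp
  14–48 → 35 bp
  49–69 → 21 bp
  70–91 → 22 bp
  92–94 → 3 bp
Sorted largest to smallest: 35, 22, 21, 7, 6, 3 bp.

35, 22, 21, 7, 6, 3 bp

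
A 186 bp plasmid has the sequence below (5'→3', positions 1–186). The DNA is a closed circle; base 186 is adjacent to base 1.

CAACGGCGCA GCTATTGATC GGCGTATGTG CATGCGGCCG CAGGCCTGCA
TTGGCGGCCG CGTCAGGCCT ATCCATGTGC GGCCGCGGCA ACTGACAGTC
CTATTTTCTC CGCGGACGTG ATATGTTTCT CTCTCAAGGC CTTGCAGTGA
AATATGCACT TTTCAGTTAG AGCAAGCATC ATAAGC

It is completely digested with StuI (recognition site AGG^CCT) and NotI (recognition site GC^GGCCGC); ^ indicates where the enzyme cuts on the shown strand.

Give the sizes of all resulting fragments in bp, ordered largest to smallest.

82, 59, 13, 12, 11, 9 bp

StuI sites (AGGCCT) start at positions 42, 65, 137.
StuI cuts after base 3 of each site, so after positions 44, 67, 139.
NotI sites (GCGGCCGC) start at positions 34, 54, 79.
NotI cuts after base 2 of each site, so after positions 35, 55, 80.
Combined cut positions: 35, 44, 55, 67, 80, 139.
Circular molecule, 6 cuts → 6 fragments:
  36–44 → 9 bp
  45–55 → 11 bp
  56–67 → 12 bp
  68–80 → 13 bp
  81–139 → 59 bp
  140–186 then 1–35 → 47 + 35 = 82 bp
Sorted largest to smallest: 82, 59, 13, 12, 11, 9 bp.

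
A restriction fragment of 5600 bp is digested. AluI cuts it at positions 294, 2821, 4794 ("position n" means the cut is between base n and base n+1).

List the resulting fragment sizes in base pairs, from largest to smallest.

2527, 1973, 806, 294 bp

Linear molecule, 3 cuts → 4 fragments:
  294 − 0 = 294 bp
  2821 − 294 = 2527 bp
  4794 − 2821 = 1973 bp
  5600 − 4794 = 806 bp
Sorted largest to smallest: 2527, 1973, 806, 294 bp.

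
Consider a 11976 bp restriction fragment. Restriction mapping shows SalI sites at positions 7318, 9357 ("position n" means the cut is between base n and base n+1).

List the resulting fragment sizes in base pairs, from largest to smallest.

Linear molecule, 2 cuts → 3 fragments:
  7318 − 0 = 7318 bp
  9357 − 7318 = 2039 bp
  11976 − 9357 = 2619 bp
Sorted largest to smallest: 7318, 2619, 2039 bp.

7318, 2619, 2039 bp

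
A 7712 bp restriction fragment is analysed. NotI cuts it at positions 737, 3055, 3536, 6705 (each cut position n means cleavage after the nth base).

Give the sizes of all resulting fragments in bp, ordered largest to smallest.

Linear molecule, 4 cuts → 5 fragments:
  737 − 0 = 737 bp
  3055 − 737 = 2318 bp
  3536 − 3055 = 481 bp
  6705 − 3536 = 3169 bp
  7712 − 6705 = 1007 bp
Sorted largest to smallest: 3169, 2318, 1007, 737, 481 bp.

3169, 2318, 1007, 737, 481 bp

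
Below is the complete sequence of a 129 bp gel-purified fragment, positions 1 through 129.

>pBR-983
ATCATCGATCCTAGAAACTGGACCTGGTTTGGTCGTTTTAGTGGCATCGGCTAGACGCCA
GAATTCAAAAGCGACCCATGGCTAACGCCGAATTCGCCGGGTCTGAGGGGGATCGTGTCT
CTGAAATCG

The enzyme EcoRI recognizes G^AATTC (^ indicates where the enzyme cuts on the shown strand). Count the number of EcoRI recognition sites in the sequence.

2

GAATTC occurs starting at positions 61, 90.
EcoRI cuts at 2 sites.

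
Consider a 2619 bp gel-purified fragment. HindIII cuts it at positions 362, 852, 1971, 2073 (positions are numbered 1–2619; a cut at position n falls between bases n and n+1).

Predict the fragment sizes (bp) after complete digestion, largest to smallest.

1119, 546, 490, 362, 102 bp

Linear molecule, 4 cuts → 5 fragments:
  362 − 0 = 362 bp
  852 − 362 = 490 bp
  1971 − 852 = 1119 bp
  2073 − 1971 = 102 bp
  2619 − 2073 = 546 bp
Sorted largest to smallest: 1119, 546, 490, 362, 102 bp.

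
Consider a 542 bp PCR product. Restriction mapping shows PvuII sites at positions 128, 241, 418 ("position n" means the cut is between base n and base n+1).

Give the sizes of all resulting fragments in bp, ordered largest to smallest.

177, 128, 124, 113 bp

Linear molecule, 3 cuts → 4 fragments:
  128 − 0 = 128 bp
  241 − 128 = 113 bp
  418 − 241 = 177 bp
  542 − 418 = 124 bp
Sorted largest to smallest: 177, 128, 124, 113 bp.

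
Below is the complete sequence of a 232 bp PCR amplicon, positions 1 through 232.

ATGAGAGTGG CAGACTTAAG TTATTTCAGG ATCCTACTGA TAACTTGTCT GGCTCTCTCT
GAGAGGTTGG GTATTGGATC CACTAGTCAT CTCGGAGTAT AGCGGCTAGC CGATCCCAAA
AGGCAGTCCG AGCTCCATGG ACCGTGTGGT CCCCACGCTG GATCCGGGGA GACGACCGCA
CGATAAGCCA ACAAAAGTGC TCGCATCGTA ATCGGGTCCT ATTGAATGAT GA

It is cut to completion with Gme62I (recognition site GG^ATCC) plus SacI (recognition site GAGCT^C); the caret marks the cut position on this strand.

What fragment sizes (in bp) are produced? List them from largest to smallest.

Gme62I sites (GGATCC) start at positions 29, 76, 160.
Gme62I cuts after base 2 of each site, so after positions 30, 77, 161.
The SacI site (GAGCTC) starts at position 130.
SacI cuts after base 5 of each site (before the last base), so after position 134.
Combined cut positions: 30, 77, 134, 161.
Linear molecule, 4 cuts → 5 fragments:
  1–30 → 30 bp
  31–77 → 47 bp
  78–134 → 57 bp
  135–161 → 27 bp
  162–232 → 71 bp
Sorted largest to smallest: 71, 57, 47, 30, 27 bp.

71, 57, 47, 30, 27 bp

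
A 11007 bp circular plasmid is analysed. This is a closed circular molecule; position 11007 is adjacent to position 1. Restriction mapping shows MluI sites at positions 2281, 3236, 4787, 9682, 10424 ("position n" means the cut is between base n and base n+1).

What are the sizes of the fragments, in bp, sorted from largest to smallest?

Circular molecule, 5 cuts → 5 fragments:
  3236 − 2281 = 955 bp
  4787 − 3236 = 1551 bp
  9682 − 4787 = 4895 bp
  10424 − 9682 = 742 bp
  wrap: 11007 − 10424 + 2281 = 2864 bp
Sorted largest to smallest: 4895, 2864, 1551, 955, 742 bp.

4895, 2864, 1551, 955, 742 bp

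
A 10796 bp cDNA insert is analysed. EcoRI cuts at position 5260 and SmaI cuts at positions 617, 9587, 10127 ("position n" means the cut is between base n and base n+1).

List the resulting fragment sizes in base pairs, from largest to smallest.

Combined cut positions (sorted): 617, 5260, 9587, 10127.
Linear molecule, 4 cuts → 5 fragments:
  617 − 0 = 617 bp
  5260 − 617 = 4643 bp
  9587 − 5260 = 4327 bp
  10127 − 9587 = 540 bp
  10796 − 10127 = 669 bp
Sorted largest to smallest: 4643, 4327, 669, 617, 540 bp.

4643, 4327, 669, 617, 540 bp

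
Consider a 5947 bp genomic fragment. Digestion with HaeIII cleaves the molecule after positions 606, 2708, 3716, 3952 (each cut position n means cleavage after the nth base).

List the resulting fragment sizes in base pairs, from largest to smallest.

2102, 1995, 1008, 606, 236 bp

Linear molecule, 4 cuts → 5 fragments:
  606 − 0 = 606 bp
  2708 − 606 = 2102 bp
  3716 − 2708 = 1008 bp
  3952 − 3716 = 236 bp
  5947 − 3952 = 1995 bp
Sorted largest to smallest: 2102, 1995, 1008, 606, 236 bp.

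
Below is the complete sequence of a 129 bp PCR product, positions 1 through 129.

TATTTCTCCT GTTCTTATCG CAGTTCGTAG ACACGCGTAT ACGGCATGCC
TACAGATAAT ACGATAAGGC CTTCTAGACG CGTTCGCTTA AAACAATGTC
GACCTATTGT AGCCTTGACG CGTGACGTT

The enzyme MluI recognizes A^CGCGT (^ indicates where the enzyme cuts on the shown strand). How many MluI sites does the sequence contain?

ACGCGT occurs starting at positions 33, 78, 118.
MluI cuts at 3 sites.

3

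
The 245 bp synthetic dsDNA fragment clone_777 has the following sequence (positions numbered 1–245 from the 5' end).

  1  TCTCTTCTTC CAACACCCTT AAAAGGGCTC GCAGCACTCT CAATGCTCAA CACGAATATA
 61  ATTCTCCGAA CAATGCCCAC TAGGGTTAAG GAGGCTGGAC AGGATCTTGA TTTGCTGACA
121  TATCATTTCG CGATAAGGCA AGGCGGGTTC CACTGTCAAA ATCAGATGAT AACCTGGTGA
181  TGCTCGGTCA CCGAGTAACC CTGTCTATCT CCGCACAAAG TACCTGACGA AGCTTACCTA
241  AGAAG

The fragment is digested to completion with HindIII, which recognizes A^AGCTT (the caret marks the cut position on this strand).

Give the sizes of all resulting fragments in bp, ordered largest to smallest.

The HindIII site (AAGCTT) starts at position 230.
HindIII cuts after the first base of each site, so after position 230.
Linear molecule, 1 cut → 2 fragments:
  1–230 → 230 bp
  231–245 → 15 bp
Sorted largest to smallest: 230, 15 bp.

230, 15 bp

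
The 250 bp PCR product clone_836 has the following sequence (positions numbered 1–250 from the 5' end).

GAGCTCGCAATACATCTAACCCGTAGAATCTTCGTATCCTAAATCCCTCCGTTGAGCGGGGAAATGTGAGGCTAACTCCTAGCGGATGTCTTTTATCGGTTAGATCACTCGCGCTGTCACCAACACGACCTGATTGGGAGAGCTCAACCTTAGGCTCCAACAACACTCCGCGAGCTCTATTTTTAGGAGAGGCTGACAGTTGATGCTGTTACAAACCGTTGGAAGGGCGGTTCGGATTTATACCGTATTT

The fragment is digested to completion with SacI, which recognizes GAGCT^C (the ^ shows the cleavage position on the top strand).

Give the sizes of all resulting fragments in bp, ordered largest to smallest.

SacI sites (GAGCTC) start at positions 1, 140, 172.
SacI cuts after base 5 of each site (before the last base), so after positions 5, 144, 176.
Linear molecule, 3 cuts → 4 fragments:
  1–5 → 5 bp
  6–144 → 139 bp
  145–176 → 32 bp
  177–250 → 74 bp
Sorted largest to smallest: 139, 74, 32, 5 bp.

139, 74, 32, 5 bp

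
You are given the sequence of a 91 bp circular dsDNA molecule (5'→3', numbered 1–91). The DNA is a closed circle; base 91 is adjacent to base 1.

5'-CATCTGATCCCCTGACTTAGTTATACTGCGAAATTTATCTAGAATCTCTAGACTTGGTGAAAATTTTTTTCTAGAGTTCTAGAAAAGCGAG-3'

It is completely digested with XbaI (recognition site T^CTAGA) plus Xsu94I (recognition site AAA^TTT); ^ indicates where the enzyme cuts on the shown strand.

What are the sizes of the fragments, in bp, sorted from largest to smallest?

XbaI sites (TCTAGA) start at positions 38, 47, 70, 78.
XbaI cuts after the first base of each site, so after positions 38, 47, 70, 78.
Xsu94I sites (AAATTT) start at positions 31, 61.
Xsu94I cuts after base 3 of each site, so after positions 33, 63.
Combined cut positions: 33, 38, 47, 63, 70, 78.
Circular molecule, 6 cuts → 6 fragments:
  34–38 → 5 bp
  39–47 → 9 bp
  48–63 → 16 bp
  64–70 → 7 bp
  71–78 → 8 bp
  79–91 then 1–33 → 13 + 33 = 46 bp
Sorted largest to smallest: 46, 16, 9, 8, 7, 5 bp.

46, 16, 9, 8, 7, 5 bp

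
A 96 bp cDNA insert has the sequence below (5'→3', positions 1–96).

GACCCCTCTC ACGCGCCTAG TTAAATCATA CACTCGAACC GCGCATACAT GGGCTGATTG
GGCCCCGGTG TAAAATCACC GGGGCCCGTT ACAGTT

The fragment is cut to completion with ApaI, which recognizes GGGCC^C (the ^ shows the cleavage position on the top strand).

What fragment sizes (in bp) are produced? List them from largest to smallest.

64, 22, 10 bp

ApaI sites (GGGCCC) start at positions 60, 82.
ApaI cuts after base 5 of each site (before the last base), so after positions 64, 86.
Linear molecule, 2 cuts → 3 fragments:
  1–64 → 64 bp
  65–86 → 22 bp
  87–96 → 10 bp
Sorted largest to smallest: 64, 22, 10 bp.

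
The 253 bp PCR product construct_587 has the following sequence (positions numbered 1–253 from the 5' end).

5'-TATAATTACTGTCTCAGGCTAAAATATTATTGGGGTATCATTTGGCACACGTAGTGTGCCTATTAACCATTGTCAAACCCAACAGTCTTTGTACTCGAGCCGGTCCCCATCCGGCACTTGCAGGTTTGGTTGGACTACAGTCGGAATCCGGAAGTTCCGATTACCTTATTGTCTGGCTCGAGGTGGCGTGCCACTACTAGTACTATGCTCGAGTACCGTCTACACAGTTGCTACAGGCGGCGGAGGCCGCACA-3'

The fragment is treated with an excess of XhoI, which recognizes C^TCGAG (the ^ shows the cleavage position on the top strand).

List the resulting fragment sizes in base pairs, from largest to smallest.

XhoI sites (CTCGAG) start at positions 94, 177, 208.
XhoI cuts after the first base of each site, so after positions 94, 177, 208.
Linear molecule, 3 cuts → 4 fragments:
  1–94 → 94 bp
  95–177 → 83 bp
  178–208 → 31 bp
  209–253 → 45 bp
Sorted largest to smallest: 94, 83, 45, 31 bp.

94, 83, 45, 31 bp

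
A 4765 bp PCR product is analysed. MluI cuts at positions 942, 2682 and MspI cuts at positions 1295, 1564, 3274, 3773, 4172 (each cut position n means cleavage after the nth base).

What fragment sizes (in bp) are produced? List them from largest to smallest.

1118, 942, 593, 592, 499, 399, 353, 269 bp

Combined cut positions (sorted): 942, 1295, 1564, 2682, 3274, 3773, 4172.
Linear molecule, 7 cuts → 8 fragments:
  942 − 0 = 942 bp
  1295 − 942 = 353 bp
  1564 − 1295 = 269 bp
  2682 − 1564 = 1118 bp
  3274 − 2682 = 592 bp
  3773 − 3274 = 499 bp
  4172 − 3773 = 399 bp
  4765 − 4172 = 593 bp
Sorted largest to smallest: 1118, 942, 593, 592, 499, 399, 353, 269 bp.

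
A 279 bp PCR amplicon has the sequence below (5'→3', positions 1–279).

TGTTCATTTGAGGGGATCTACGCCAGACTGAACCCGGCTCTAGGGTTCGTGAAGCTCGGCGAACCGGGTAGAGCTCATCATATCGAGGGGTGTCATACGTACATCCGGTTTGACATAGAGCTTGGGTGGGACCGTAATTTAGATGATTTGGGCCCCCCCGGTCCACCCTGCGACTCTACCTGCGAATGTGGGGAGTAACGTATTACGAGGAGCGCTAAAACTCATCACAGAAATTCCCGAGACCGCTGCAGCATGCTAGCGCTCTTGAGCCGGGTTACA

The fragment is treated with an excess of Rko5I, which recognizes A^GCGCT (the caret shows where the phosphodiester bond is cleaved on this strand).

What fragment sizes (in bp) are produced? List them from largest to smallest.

211, 47, 21 bp

Rko5I sites (AGCGCT) start at positions 211, 258.
Rko5I cuts after the first base of each site, so after positions 211, 258.
Linear molecule, 2 cuts → 3 fragments:
  1–211 → 211 bp
  212–258 → 47 bp
  259–279 → 21 bp
Sorted largest to smallest: 211, 47, 21 bp.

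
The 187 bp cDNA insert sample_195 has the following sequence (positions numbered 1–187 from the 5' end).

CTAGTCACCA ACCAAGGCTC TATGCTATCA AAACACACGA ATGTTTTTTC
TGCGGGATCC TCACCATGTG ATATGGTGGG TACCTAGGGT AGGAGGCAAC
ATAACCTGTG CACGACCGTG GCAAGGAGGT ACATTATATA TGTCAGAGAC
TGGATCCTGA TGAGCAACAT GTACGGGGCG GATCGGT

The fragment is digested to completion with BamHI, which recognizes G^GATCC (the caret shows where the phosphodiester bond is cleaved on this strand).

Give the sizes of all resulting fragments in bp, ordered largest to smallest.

97, 55, 35 bp

BamHI sites (GGATCC) start at positions 55, 152.
BamHI cuts after the first base of each site, so after positions 55, 152.
Linear molecule, 2 cuts → 3 fragments:
  1–55 → 55 bp
  56–152 → 97 bp
  153–187 → 35 bp
Sorted largest to smallest: 97, 55, 35 bp.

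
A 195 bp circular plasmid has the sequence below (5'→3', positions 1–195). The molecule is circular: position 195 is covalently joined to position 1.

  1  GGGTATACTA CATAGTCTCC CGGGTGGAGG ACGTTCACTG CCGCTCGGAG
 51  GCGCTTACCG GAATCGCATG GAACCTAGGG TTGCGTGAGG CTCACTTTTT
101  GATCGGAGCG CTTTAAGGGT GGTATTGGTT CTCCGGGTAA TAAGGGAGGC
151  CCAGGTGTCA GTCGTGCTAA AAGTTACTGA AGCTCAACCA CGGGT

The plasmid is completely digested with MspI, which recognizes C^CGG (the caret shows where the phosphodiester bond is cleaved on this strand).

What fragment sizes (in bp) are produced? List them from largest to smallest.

82, 75, 38 bp

MspI sites (CCGG) start at positions 20, 58, 133.
MspI cuts after the first base of each site, so after positions 20, 58, 133.
Circular molecule, 3 cuts → 3 fragments:
  21–58 → 38 bp
  59–133 → 75 bp
  134–195 then 1–20 → 62 + 20 = 82 bp
Sorted largest to smallest: 82, 75, 38 bp.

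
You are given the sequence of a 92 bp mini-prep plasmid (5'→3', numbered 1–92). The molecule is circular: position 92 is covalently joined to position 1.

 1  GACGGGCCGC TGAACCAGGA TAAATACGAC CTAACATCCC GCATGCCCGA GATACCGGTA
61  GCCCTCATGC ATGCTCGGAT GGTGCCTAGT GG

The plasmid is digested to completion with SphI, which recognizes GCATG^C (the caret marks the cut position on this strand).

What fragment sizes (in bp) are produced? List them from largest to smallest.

64, 28 bp

SphI sites (GCATGC) start at positions 41, 69.
SphI cuts after base 5 of each site (before the last base), so after positions 45, 73.
Circular molecule, 2 cuts → 2 fragments:
  46–73 → 28 bp
  74–92 then 1–45 → 19 + 45 = 64 bp
Sorted largest to smallest: 64, 28 bp.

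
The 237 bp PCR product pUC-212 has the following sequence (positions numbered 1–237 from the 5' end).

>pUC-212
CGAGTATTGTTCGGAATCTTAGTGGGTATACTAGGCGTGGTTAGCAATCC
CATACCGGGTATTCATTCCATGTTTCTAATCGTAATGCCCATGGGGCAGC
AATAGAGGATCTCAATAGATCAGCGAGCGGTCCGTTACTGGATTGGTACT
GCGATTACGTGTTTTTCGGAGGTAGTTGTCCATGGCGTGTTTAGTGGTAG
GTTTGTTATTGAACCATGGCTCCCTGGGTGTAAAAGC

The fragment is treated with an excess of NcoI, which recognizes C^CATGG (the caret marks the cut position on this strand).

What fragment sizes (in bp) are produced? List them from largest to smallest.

91, 89, 34, 23 bp

NcoI sites (CCATGG) start at positions 89, 180, 214.
NcoI cuts after the first base of each site, so after positions 89, 180, 214.
Linear molecule, 3 cuts → 4 fragments:
  1–89 → 89 bp
  90–180 → 91 bp
  181–214 → 34 bp
  215–237 → 23 bp
Sorted largest to smallest: 91, 89, 34, 23 bp.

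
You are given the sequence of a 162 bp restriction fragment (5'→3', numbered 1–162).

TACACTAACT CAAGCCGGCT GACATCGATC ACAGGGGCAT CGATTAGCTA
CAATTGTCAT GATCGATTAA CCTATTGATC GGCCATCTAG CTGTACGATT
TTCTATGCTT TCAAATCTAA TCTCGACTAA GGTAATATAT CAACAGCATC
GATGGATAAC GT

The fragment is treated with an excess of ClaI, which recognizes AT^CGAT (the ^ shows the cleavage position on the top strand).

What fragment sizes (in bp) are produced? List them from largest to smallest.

ClaI sites (ATCGAT) start at positions 24, 39, 62, 148.
ClaI cuts after base 2 of each site, so after positions 25, 40, 63, 149.
Linear molecule, 4 cuts → 5 fragments:
  1–25 → 25 bp
  26–40 → 15 bp
  41–63 → 23 bp
  64–149 → 86 bp
  150–162 → 13 bp
Sorted largest to smallest: 86, 25, 23, 15, 13 bp.

86, 25, 23, 15, 13 bp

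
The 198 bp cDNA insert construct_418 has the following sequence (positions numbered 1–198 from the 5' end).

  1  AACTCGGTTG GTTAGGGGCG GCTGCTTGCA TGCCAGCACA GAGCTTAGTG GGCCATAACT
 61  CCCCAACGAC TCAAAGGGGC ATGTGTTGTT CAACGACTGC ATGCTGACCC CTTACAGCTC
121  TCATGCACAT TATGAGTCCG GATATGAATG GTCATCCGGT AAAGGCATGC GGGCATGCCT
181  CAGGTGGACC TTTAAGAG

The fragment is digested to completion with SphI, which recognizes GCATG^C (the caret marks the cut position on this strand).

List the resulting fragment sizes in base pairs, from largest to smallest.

SphI sites (GCATGC) start at positions 28, 99, 165, 173.
SphI cuts after base 5 of each site (before the last base), so after positions 32, 103, 169, 177.
Linear molecule, 4 cuts → 5 fragments:
  1–32 → 32 bp
  33–103 → 71 bp
  104–169 → 66 bp
  170–177 → 8 bp
  178–198 → 21 bp
Sorted largest to smallest: 71, 66, 32, 21, 8 bp.

71, 66, 32, 21, 8 bp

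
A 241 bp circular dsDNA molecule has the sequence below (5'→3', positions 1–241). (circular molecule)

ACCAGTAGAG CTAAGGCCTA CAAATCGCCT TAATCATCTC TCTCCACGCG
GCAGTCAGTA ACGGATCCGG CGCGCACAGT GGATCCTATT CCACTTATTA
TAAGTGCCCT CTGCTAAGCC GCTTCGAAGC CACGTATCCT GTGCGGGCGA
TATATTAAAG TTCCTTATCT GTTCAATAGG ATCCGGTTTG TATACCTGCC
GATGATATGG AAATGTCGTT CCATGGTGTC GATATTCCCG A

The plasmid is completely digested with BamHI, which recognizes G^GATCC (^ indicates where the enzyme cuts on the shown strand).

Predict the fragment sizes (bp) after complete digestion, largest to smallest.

125, 98, 18 bp

BamHI sites (GGATCC) start at positions 63, 81, 179.
BamHI cuts after the first base of each site, so after positions 63, 81, 179.
Circular molecule, 3 cuts → 3 fragments:
  64–81 → 18 bp
  82–179 → 98 bp
  180–241 then 1–63 → 62 + 63 = 125 bp
Sorted largest to smallest: 125, 98, 18 bp.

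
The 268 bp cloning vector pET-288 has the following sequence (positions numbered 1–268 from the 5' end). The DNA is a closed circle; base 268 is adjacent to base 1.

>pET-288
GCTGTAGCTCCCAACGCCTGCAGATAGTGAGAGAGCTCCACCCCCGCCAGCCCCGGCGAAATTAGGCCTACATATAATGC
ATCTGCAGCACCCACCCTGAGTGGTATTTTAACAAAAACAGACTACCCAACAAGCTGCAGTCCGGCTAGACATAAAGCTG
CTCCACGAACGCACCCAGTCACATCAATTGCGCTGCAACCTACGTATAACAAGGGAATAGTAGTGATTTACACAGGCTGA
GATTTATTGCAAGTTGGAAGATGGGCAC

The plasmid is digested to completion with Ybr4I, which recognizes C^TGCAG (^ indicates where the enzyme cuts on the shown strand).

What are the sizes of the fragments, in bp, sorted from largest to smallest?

Ybr4I sites (CTGCAG) start at positions 18, 83, 135.
Ybr4I cuts after the first base of each site, so after positions 18, 83, 135.
Circular molecule, 3 cuts → 3 fragments:
  19–83 → 65 bp
  84–135 → 52 bp
  136–268 then 1–18 → 133 + 18 = 151 bp
Sorted largest to smallest: 151, 65, 52 bp.

151, 65, 52 bp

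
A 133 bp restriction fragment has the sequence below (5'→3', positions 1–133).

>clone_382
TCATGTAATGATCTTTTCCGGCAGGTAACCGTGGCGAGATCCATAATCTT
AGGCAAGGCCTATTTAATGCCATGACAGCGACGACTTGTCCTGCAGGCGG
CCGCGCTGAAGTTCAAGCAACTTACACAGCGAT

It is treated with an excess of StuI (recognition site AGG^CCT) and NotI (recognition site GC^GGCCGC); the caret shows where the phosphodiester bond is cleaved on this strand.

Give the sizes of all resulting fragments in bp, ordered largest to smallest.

58, 40, 35 bp

The StuI site (AGGCCT) starts at position 56.
StuI cuts after base 3 of each site, so after position 58.
The NotI site (GCGGCCGC) starts at position 97.
NotI cuts after base 2 of each site, so after position 98.
Combined cut positions: 58, 98.
Linear molecule, 2 cuts → 3 fragments:
  1–58 → 58 bp
  59–98 → 40 bp
  99–133 → 35 bp
Sorted largest to smallest: 58, 40, 35 bp.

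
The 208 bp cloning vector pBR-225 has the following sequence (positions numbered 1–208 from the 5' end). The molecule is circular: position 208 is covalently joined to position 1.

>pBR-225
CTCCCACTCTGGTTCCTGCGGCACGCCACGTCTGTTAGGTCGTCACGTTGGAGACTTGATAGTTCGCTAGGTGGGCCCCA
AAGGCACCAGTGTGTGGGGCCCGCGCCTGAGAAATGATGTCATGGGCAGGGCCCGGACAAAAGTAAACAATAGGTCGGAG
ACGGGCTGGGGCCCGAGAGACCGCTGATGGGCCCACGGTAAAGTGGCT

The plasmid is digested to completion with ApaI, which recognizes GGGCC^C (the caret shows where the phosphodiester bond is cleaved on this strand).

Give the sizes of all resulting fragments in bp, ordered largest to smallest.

ApaI sites (GGGCCC) start at positions 73, 97, 129, 169, 189.
ApaI cuts after base 5 of each site (before the last base), so after positions 77, 101, 133, 173, 193.
Circular molecule, 5 cuts → 5 fragments:
  78–101 → 24 bp
  102–133 → 32 bp
  134–173 → 40 bp
  174–193 → 20 bp
  194–208 then 1–77 → 15 + 77 = 92 bp
Sorted largest to smallest: 92, 40, 32, 24, 20 bp.

92, 40, 32, 24, 20 bp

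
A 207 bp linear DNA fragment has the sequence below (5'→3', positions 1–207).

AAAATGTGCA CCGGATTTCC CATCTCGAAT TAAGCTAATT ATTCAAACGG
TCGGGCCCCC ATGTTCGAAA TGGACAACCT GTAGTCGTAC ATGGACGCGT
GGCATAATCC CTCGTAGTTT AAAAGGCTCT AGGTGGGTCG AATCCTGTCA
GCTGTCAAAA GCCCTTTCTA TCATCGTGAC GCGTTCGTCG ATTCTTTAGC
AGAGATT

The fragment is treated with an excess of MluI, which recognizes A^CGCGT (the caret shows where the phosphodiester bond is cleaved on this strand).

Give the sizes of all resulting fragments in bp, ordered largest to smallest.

95, 84, 28 bp

MluI sites (ACGCGT) start at positions 95, 179.
MluI cuts after the first base of each site, so after positions 95, 179.
Linear molecule, 2 cuts → 3 fragments:
  1–95 → 95 bp
  96–179 → 84 bp
  180–207 → 28 bp
Sorted largest to smallest: 95, 84, 28 bp.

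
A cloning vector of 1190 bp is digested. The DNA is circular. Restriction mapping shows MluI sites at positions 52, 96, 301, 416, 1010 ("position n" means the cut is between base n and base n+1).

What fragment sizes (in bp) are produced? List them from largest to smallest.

594, 232, 205, 115, 44 bp

Circular molecule, 5 cuts → 5 fragments:
  96 − 52 = 44 bp
  301 − 96 = 205 bp
  416 − 301 = 115 bp
  1010 − 416 = 594 bp
  wrap: 1190 − 1010 + 52 = 232 bp
Sorted largest to smallest: 594, 232, 205, 115, 44 bp.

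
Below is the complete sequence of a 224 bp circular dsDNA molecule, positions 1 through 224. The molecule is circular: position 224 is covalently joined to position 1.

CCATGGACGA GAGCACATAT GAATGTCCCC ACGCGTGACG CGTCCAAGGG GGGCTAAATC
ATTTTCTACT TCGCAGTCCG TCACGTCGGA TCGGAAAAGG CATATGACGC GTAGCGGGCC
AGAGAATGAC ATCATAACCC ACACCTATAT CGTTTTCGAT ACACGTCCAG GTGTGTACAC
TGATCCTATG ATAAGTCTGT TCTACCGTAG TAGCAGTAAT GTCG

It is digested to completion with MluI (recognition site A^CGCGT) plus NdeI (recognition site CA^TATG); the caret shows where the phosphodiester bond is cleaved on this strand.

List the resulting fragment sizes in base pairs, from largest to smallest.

MluI sites (ACGCGT) start at positions 31, 38, 107.
MluI cuts after the first base of each site, so after positions 31, 38, 107.
NdeI sites (CATATG) start at positions 16, 101.
NdeI cuts after base 2 of each site, so after positions 17, 102.
Combined cut positions: 17, 31, 38, 102, 107.
Circular molecule, 5 cuts → 5 fragments:
  18–31 → 14 bp
  32–38 → 7 bp
  39–102 → 64 bp
  103–107 → 5 bp
  108–224 then 1–17 → 117 + 17 = 134 bp
Sorted largest to smallest: 134, 64, 14, 7, 5 bp.

134, 64, 14, 7, 5 bp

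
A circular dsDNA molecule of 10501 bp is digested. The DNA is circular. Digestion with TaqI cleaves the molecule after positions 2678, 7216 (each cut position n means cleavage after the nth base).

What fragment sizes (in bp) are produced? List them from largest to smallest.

5963, 4538 bp

Circular molecule, 2 cuts → 2 fragments:
  7216 − 2678 = 4538 bp
  wrap: 10501 − 7216 + 2678 = 5963 bp
Sorted largest to smallest: 5963, 4538 bp.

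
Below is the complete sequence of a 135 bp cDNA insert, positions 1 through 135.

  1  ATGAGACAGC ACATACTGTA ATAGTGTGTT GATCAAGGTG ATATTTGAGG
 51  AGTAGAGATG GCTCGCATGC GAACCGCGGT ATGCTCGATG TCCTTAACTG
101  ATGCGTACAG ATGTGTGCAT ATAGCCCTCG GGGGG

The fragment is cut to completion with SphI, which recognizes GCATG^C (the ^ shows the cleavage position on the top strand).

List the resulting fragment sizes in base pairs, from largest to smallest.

The SphI site (GCATGC) starts at position 65.
SphI cuts after base 5 of each site (before the last base), so after position 69.
Linear molecule, 1 cut → 2 fragments:
  1–69 → 69 bp
  70–135 → 66 bp
Sorted largest to smallest: 69, 66 bp.

69, 66 bp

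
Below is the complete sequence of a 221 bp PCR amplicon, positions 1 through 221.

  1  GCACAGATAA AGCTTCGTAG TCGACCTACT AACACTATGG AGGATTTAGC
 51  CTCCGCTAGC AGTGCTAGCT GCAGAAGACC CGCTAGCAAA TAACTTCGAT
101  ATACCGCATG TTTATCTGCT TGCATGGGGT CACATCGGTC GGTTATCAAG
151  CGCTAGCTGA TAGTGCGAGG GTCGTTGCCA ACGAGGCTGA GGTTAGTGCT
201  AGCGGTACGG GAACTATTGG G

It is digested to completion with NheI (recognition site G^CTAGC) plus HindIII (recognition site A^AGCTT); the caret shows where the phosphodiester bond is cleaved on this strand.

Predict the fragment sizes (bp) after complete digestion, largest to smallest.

NheI sites (GCTAGC) start at positions 55, 64, 82, 152, 198.
NheI cuts after the first base of each site, so after positions 55, 64, 82, 152, 198.
The HindIII site (AAGCTT) starts at position 10.
HindIII cuts after the first base of each site, so after position 10.
Combined cut positions: 10, 55, 64, 82, 152, 198.
Linear molecule, 6 cuts → 7 fragments:
  1–10 → 10 bp
  11–55 → 45 bp
  56–64 → 9 bp
  65–82 → 18 bp
  83–152 → 70 bp
  153–198 → 46 bp
  199–221 → 23 bp
Sorted largest to smallest: 70, 46, 45, 23, 18, 10, 9 bp.

70, 46, 45, 23, 18, 10, 9 bp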